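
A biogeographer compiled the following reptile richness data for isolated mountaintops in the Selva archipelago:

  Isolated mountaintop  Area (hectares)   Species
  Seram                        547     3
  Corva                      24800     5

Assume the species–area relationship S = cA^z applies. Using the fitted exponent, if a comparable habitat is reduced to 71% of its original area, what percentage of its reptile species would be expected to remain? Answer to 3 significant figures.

z = ln(5/3) / ln(24800/547) = 0.5108 / 3.8142 = 0.1339
S_new/S_old = (A_new/A_old)^z = 0.71^0.1339 = exp(0.1339 × -0.3425) = 0.9552

95.5%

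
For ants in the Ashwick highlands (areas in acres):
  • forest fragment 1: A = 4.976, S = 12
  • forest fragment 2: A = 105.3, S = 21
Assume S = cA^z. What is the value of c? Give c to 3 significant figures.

8.94

z = ln(S₂/S₁) / ln(A₂/A₁) = ln(21/12) / ln(105.3/4.976) = 0.5596 / 3.0522 = 0.1833
c = S₁ / A₁^z = 12 / 4.976^0.1833 = 12 / 1.342 = 8.941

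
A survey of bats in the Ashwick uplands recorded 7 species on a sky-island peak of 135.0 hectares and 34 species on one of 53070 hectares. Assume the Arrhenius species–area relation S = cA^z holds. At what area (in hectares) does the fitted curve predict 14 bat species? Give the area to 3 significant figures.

z = ln(34/7) / ln(53070/135) = 1.5805 / 5.9741 = 0.2646
c = 7 / 135^0.2646 = 7 / 3.661 = 1.912
A = (14/1.912)^(1/0.2646) ⇒ ln A = ln(7.322)/0.2646 = 7.5254
A = e^7.5254 ≈ 1854 hectares

1850 hectares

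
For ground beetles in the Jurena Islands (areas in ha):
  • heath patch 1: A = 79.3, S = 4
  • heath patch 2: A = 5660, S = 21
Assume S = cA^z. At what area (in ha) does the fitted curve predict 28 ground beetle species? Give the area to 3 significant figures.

11900 ha

z = ln(21/4) / ln(5660/79.3) = 1.6582 / 4.2679 = 0.3885
c = 4 / 79.3^0.3885 = 4 / 5.469 = 0.7314
A = (28/0.7314)^(1/0.3885) ⇒ ln A = ln(38.28)/0.3885 = 9.3816
A = e^9.3816 ≈ 11868 ha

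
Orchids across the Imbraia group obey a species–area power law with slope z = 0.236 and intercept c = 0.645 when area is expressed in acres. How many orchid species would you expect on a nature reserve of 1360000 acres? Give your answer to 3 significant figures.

18.1

S = 0.645 × 1360000^0.236
ln S = ln 0.645 + 0.236 × ln 1360000 = -0.4385 + 0.236 × 14.1230 = 2.8945
S = e^2.8945 ≈ 18.07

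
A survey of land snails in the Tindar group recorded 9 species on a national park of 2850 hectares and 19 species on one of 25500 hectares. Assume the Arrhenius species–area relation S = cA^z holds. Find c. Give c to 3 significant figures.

z = ln(S₂/S₁) / ln(A₂/A₁) = ln(19/9) / ln(25500/2850) = 0.7472 / 2.1914 = 0.3410
c = S₁ / A₁^z = 9 / 2850^0.3410 = 9 / 15.07 = 0.5973

0.597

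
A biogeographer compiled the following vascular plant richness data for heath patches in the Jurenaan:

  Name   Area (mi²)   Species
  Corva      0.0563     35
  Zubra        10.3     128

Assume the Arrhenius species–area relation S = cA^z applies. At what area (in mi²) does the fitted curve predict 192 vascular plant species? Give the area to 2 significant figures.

z = ln(128/35) / ln(10.3/0.0563) = 1.2967 / 5.2092 = 0.2489
c = 35 / 0.0563^0.2489 = 35 / 0.4886 = 71.63
A = (192/71.63)^(1/0.2489) ⇒ ln A = ln(2.68)/0.2489 = 3.9610
A = e^3.9610 ≈ 52.51 mi²

53 mi²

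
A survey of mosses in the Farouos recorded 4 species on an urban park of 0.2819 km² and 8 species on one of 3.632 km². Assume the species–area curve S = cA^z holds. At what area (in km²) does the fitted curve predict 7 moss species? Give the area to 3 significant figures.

2.22 km²

z = ln(8/4) / ln(3.632/0.2819) = 0.6931 / 2.5560 = 0.2712
c = 4 / 0.2819^0.2712 = 4 / 0.7094 = 5.639
A = (7/5.639)^(1/0.2712) ⇒ ln A = ln(1.241)/0.2712 = 0.7974
A = e^0.7974 ≈ 2.22 km²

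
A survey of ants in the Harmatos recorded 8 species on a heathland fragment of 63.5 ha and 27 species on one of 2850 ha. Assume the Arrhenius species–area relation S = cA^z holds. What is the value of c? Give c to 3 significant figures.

z = ln(S₂/S₁) / ln(A₂/A₁) = ln(27/8) / ln(2850/63.5) = 1.2164 / 3.8040 = 0.3198
c = S₁ / A₁^z = 8 / 63.5^0.3198 = 8 / 3.771 = 2.121

2.12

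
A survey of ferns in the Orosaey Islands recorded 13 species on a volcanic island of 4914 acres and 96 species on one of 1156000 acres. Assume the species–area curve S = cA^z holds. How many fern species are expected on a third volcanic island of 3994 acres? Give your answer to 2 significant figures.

12

z = ln(96/13) / ln(1156000/4914) = 1.9994 / 5.4606 = 0.3661
c = 13 / 4914^0.3661 = 13 / 22.47 = 0.5785
S₃ = 0.5785 × 3994^0.3661 = 0.5785 × 20.83 ≈ 12.05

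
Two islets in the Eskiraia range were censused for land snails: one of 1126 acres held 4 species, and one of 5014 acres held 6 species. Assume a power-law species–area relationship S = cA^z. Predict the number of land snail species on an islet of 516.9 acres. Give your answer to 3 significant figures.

z = ln(6/4) / ln(5014/1126) = 0.4055 / 1.4936 = 0.2715
c = 4 / 1126^0.2715 = 4 / 6.736 = 0.5938
S₃ = 0.5938 × 516.9^0.2715 = 0.5938 × 5.453 ≈ 3.238

3.24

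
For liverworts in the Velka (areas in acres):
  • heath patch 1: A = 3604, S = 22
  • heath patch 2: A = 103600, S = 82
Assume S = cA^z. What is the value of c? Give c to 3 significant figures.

z = ln(S₂/S₁) / ln(A₂/A₁) = ln(82/22) / ln(103600/3604) = 1.3157 / 3.3585 = 0.3917
c = S₁ / A₁^z = 22 / 3604^0.3917 = 22 / 24.74 = 0.8893

0.889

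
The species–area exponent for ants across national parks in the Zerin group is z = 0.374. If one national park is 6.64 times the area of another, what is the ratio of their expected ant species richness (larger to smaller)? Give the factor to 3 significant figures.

2.03

S₂/S₁ = (A₂/A₁)^z = 6.64^0.374
ln(S₂/S₁) = 0.374 × ln 6.64 = 0.374 × 1.8931 = 0.7080
S₂/S₁ = e^0.7080 ≈ 2.03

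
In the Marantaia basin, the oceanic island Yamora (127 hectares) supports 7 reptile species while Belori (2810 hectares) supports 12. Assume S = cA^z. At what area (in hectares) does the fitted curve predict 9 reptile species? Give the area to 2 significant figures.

540 hectares

z = ln(12/7) / ln(2810/127) = 0.5390 / 3.0968 = 0.1741
c = 7 / 127^0.1741 = 7 / 2.324 = 3.012
A = (9/3.012)^(1/0.1741) ⇒ ln A = ln(2.988)/0.1741 = 6.2881
A = e^6.2881 ≈ 538.1 hectares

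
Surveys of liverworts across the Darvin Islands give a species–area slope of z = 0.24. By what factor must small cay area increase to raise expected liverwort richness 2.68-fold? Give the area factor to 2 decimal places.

60.80

(A₂/A₁)^0.24 = 2.68, so A₂/A₁ = 2.68^(1/0.24) = 2.68^4.167
ln(A₂/A₁) = ln 2.68 / 0.24 = 0.9858 / 0.24 = 4.1076
A₂/A₁ = e^4.1076 ≈ 60.8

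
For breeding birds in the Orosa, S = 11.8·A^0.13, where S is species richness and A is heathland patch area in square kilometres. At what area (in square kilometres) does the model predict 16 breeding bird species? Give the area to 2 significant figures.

16 = 11.8 × A^0.13  ⇒  A^0.13 = 16/11.8 = 1.356
ln A = ln(1.356) / 0.13 = 0.3045 / 0.13 = 2.3422
A = e^2.3422 ≈ 10.4 square kilometres

10 square kilometres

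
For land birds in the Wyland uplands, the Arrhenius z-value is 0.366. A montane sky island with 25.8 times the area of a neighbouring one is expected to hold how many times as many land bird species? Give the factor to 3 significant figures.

S₂/S₁ = (A₂/A₁)^z = 25.8^0.366
ln(S₂/S₁) = 0.366 × ln 25.8 = 0.366 × 3.2504 = 1.1896
S₂/S₁ = e^1.1896 ≈ 3.286

3.29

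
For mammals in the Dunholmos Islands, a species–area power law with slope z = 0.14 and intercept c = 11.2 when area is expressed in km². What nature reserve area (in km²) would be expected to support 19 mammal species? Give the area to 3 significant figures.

19 = 11.2 × A^0.14  ⇒  A^0.14 = 19/11.2 = 1.696
ln A = ln(1.696) / 0.14 = 0.5285 / 0.14 = 3.7752
A = e^3.7752 ≈ 43.61 km²

43.6 km²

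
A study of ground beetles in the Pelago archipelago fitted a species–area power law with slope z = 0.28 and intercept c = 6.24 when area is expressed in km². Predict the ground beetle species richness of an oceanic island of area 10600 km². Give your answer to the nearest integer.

84

S = 6.24 × 10600^0.28 = 6.24 × 13.4 ≈ 83.61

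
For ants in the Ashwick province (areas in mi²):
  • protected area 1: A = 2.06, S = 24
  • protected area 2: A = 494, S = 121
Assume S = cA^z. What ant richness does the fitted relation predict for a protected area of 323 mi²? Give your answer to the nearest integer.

z = ln(121/24) / ln(494/2.06) = 1.6177 / 5.4798 = 0.2952
c = 24 / 2.06^0.2952 = 24 / 1.238 = 19.39
S₃ = 19.39 × 323^0.2952 = 19.39 × 5.505 ≈ 106.7

107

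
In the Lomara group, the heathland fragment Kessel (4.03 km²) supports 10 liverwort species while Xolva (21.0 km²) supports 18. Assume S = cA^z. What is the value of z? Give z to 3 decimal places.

Taking logs: ln S = ln c + z ln A, so z = (ln S₂ − ln S₁)/(ln A₂ − ln A₁).
z = ln(18/10) / ln(21/4.03) = ln(1.8) / ln(5.211) = 0.5878 / 1.6508 = 0.3561

0.356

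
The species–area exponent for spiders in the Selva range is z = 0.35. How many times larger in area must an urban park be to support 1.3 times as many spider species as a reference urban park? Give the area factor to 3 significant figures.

2.12

(A₂/A₁)^0.35 = 1.3, so A₂/A₁ = 1.3^(1/0.35) = 1.3^2.857
ln(A₂/A₁) = ln 1.3 / 0.35 = 0.2624 / 0.35 = 0.7496
A₂/A₁ = e^0.7496 ≈ 2.116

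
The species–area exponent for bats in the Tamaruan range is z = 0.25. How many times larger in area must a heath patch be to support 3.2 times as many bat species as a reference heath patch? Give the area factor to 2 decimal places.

(A₂/A₁)^0.25 = 3.2, so A₂/A₁ = 3.2^(1/0.25) = 3.2^4
ln(A₂/A₁) = ln 3.2 / 0.25 = 1.1632 / 0.25 = 4.6526
A₂/A₁ = e^4.6526 ≈ 104.9

104.86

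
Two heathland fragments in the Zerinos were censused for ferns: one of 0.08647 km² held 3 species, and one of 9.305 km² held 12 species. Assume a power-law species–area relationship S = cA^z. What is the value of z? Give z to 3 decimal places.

0.296

Taking logs: ln S = ln c + z ln A, so z = (ln S₂ − ln S₁)/(ln A₂ − ln A₁).
z = ln(12/3) / ln(9.305/0.08647) = ln(4) / ln(107.6) = 1.3863 / 4.6785 = 0.2963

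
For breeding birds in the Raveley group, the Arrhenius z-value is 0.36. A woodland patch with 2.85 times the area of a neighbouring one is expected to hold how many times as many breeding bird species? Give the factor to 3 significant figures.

S₂/S₁ = (A₂/A₁)^z = 2.85^0.36
ln(S₂/S₁) = 0.36 × ln 2.85 = 0.36 × 1.0473 = 0.3770
S₂/S₁ = e^0.3770 ≈ 1.458

1.46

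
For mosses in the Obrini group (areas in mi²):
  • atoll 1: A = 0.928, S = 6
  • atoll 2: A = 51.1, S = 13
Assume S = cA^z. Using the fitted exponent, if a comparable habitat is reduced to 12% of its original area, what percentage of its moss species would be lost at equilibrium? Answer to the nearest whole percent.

34%

z = ln(13/6) / ln(51.1/0.928) = 0.7732 / 4.0085 = 0.1929
S_new/S_old = (A_new/A_old)^z = 0.12^0.1929 = exp(0.1929 × -2.1203) = 0.6643
Fraction lost = 1 − 0.6643 = 0.3357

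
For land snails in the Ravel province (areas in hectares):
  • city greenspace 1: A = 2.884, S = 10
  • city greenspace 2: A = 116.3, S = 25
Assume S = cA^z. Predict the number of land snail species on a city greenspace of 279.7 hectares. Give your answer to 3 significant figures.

31.1

z = ln(25/10) / ln(116.3/2.884) = 0.9163 / 3.6970 = 0.2478
c = 10 / 2.884^0.2478 = 10 / 1.3 = 7.691
S₃ = 7.691 × 279.7^0.2478 = 7.691 × 4.04 ≈ 31.07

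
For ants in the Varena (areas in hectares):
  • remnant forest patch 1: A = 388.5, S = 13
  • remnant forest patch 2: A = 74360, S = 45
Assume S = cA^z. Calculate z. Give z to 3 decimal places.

0.236

Taking logs: ln S = ln c + z ln A, so z = (ln S₂ − ln S₁)/(ln A₂ − ln A₁).
z = ln(45/13) / ln(74360/388.5) = ln(3.462) / ln(191.4) = 1.2417 / 5.2544 = 0.2363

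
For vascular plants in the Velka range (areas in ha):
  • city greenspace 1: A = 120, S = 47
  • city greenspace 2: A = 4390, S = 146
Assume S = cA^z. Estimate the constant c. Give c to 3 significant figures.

z = ln(S₂/S₁) / ln(A₂/A₁) = ln(146/47) / ln(4390/120) = 1.1335 / 3.5996 = 0.3149
c = S₁ / A₁^z = 47 / 120^0.3149 = 47 / 4.515 = 10.41

10.4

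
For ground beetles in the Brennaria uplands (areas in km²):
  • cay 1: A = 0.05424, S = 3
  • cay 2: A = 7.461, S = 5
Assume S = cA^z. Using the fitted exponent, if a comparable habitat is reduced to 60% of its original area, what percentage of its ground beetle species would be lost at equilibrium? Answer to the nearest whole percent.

5%

z = ln(5/3) / ln(7.461/0.05424) = 0.5108 / 4.9240 = 0.1037
S_new/S_old = (A_new/A_old)^z = 0.6^0.1037 = exp(0.1037 × -0.5108) = 0.9484
Fraction lost = 1 − 0.9484 = 0.05161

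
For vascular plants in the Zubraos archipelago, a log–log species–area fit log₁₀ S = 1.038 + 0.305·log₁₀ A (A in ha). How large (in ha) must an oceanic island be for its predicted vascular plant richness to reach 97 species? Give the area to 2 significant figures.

97 = 10.91 × A^0.305  ⇒  A^0.305 = 97/10.91 = 8.887
ln A = ln(8.887) / 0.305 = 2.1846 / 0.305 = 7.1627
A = e^7.1627 ≈ 1290 ha

1300 ha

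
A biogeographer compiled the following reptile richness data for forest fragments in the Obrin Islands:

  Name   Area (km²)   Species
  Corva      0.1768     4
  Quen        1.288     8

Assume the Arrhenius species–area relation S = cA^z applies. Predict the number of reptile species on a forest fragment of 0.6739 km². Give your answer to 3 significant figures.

z = ln(8/4) / ln(1.288/0.1768) = 0.6931 / 1.9858 = 0.3490
c = 4 / 0.1768^0.3490 = 4 / 0.5462 = 7.324
S₃ = 7.324 × 0.6739^0.3490 = 7.324 × 0.8713 ≈ 6.381

6.38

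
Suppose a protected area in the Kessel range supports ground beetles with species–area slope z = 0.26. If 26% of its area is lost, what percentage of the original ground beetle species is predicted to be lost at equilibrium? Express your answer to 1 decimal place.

7.5%

S_new/S_old = (A_new/A_old)^z = 0.74^0.26
= exp(0.26 × ln 0.74) = exp(0.26 × -0.3011) = exp(-0.0783) ≈ 0.9247
Fraction lost = 1 − 0.9247 = 0.0753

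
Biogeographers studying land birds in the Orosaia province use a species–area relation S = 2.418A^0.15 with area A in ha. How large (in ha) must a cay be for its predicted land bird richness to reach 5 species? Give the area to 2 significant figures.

5 = 2.418 × A^0.15  ⇒  A^0.15 = 5/2.418 = 2.068
ln A = ln(2.068) / 0.15 = 0.7265 / 0.15 = 4.8433
A = e^4.8433 ≈ 126.9 ha

130 ha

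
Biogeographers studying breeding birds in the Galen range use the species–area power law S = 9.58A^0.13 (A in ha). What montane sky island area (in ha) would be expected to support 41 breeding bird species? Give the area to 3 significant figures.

41 = 9.58 × A^0.13  ⇒  A^0.13 = 41/9.58 = 4.28
ln A = ln(4.28) / 0.13 = 1.4539 / 0.13 = 11.1838
A = e^11.1838 ≈ 71956 ha

72000 ha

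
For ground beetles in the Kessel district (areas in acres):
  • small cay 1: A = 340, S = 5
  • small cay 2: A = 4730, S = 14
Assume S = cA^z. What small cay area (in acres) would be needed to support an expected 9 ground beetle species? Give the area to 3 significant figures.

z = ln(14/5) / ln(4730/340) = 1.0296 / 2.6327 = 0.3911
c = 5 / 340^0.3911 = 5 / 9.773 = 0.5116
A = (9/0.5116)^(1/0.3911) ⇒ ln A = ln(17.59)/0.3911 = 7.3319
A = e^7.3319 ≈ 1528 acres

1530 acres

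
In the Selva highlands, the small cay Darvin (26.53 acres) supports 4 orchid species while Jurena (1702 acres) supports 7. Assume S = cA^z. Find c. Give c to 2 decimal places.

2.57

z = ln(S₂/S₁) / ln(A₂/A₁) = ln(7/4) / ln(1702/26.53) = 0.5596 / 4.1613 = 0.1345
c = S₁ / A₁^z = 4 / 26.53^0.1345 = 4 / 1.554 = 2.574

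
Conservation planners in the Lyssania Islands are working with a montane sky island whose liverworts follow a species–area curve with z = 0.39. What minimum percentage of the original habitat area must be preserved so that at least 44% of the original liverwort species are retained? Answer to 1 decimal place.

Need (A_new/A_old)^0.39 = 0.44, so A_new/A_old = 0.44^(1/0.39) = 0.44^2.564
ln(A_new/A_old) = ln 0.44 / 0.39 = -0.8210 / 0.39 = -2.1051
A_new/A_old = e^-2.1051 ≈ 0.1218

12.2%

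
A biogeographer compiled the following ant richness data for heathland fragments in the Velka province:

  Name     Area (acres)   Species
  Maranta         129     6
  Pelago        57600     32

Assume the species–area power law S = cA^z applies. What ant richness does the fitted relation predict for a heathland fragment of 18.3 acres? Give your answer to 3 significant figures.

3.51

z = ln(32/6) / ln(57600/129) = 1.6740 / 6.1015 = 0.2744
c = 6 / 129^0.2744 = 6 / 3.794 = 1.582
S₃ = 1.582 × 18.3^0.2744 = 1.582 × 2.22 ≈ 3.511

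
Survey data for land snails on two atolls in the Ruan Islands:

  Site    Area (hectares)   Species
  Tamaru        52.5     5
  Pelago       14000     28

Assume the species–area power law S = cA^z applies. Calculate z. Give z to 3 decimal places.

0.308

Taking logs: ln S = ln c + z ln A, so z = (ln S₂ − ln S₁)/(ln A₂ − ln A₁).
z = ln(28/5) / ln(14000/52.5) = ln(5.6) / ln(266.7) = 1.7228 / 5.5860 = 0.3084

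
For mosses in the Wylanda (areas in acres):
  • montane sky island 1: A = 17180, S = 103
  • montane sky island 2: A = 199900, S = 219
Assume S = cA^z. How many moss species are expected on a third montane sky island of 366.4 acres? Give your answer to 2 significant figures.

z = ln(219/103) / ln(199900/17180) = 0.7543 / 2.4541 = 0.3074
c = 103 / 17180^0.3074 = 103 / 20.03 = 5.141
S₃ = 5.141 × 366.4^0.3074 = 5.141 × 6.139 ≈ 31.56

32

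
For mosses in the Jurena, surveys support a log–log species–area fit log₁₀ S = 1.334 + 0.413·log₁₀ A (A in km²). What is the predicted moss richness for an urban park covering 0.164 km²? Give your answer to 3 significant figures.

S = 21.58 × 0.164^0.413 = 21.58 × 0.4739 ≈ 10.23

10.2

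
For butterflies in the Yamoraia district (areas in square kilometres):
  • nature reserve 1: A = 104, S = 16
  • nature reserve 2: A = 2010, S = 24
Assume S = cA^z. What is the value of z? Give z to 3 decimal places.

Taking logs: ln S = ln c + z ln A, so z = (ln S₂ − ln S₁)/(ln A₂ − ln A₁).
z = ln(24/16) / ln(2010/104) = ln(1.5) / ln(19.33) = 0.4055 / 2.9615 = 0.1369

0.137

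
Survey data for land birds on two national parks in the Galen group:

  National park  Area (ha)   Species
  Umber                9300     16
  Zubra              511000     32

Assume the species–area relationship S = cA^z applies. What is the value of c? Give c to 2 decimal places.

z = ln(S₂/S₁) / ln(A₂/A₁) = ln(32/16) / ln(511000/9300) = 0.6931 / 4.0064 = 0.1730
c = S₁ / A₁^z = 16 / 9300^0.1730 = 16 / 4.86 = 3.292

3.29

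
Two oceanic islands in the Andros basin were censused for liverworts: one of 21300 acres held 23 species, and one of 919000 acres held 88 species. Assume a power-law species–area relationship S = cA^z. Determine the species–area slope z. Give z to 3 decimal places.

Taking logs: ln S = ln c + z ln A, so z = (ln S₂ − ln S₁)/(ln A₂ − ln A₁).
z = ln(88/23) / ln(919000/21300) = ln(3.826) / ln(43.15) = 1.3418 / 3.7646 = 0.3564

0.356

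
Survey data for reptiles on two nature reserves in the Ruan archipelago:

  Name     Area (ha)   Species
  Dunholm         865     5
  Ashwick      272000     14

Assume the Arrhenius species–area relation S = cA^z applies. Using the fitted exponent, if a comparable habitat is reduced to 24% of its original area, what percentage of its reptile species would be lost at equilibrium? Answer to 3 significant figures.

z = ln(14/5) / ln(272000/865) = 1.0296 / 5.7508 = 0.1790
S_new/S_old = (A_new/A_old)^z = 0.24^0.1790 = exp(0.1790 × -1.4271) = 0.7745
Fraction lost = 1 − 0.7745 = 0.2255

22.5%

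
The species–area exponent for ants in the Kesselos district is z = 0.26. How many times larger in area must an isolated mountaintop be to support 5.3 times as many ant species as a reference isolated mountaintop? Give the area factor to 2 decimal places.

(A₂/A₁)^0.26 = 5.3, so A₂/A₁ = 5.3^(1/0.26) = 5.3^3.846
ln(A₂/A₁) = ln 5.3 / 0.26 = 1.6677 / 0.26 = 6.4143
A₂/A₁ = e^6.4143 ≈ 610.5

610.49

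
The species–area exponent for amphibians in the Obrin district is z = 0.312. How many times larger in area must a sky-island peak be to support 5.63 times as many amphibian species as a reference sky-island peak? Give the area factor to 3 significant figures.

(A₂/A₁)^0.312 = 5.63, so A₂/A₁ = 5.63^(1/0.312) = 5.63^3.205
ln(A₂/A₁) = ln 5.63 / 0.312 = 1.7281 / 0.312 = 5.5388
A₂/A₁ = e^5.5388 ≈ 254.4

254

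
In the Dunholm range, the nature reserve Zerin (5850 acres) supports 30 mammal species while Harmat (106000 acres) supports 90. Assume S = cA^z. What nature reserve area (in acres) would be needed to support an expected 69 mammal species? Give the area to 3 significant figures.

52600 acres

z = ln(90/30) / ln(106000/5850) = 1.0986 / 2.8970 = 0.3792
c = 30 / 5850^0.3792 = 30 / 26.83 = 1.118
A = (69/1.118)^(1/0.3792) ⇒ ln A = ln(61.71)/0.3792 = 10.8705
A = e^10.8705 ≈ 52604 acres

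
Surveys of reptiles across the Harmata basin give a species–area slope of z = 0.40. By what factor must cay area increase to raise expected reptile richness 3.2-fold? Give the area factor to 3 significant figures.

18.3

(A₂/A₁)^0.4 = 3.2, so A₂/A₁ = 3.2^(1/0.4) = 3.2^2.5
ln(A₂/A₁) = ln 3.2 / 0.4 = 1.1632 / 0.4 = 2.9079
A₂/A₁ = e^2.9079 ≈ 18.32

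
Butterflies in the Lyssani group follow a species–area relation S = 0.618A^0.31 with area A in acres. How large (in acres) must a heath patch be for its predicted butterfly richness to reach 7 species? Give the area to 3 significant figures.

2510 acres

7 = 0.618 × A^0.31  ⇒  A^0.31 = 7/0.618 = 11.33
ln A = ln(11.33) / 0.31 = 2.4272 / 0.31 = 7.8296
A = e^7.8296 ≈ 2514 acres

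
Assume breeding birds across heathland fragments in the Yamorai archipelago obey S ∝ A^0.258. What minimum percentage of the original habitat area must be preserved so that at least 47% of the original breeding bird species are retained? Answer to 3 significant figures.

5.36%

Need (A_new/A_old)^0.258 = 0.47, so A_new/A_old = 0.47^(1/0.258) = 0.47^3.876
ln(A_new/A_old) = ln 0.47 / 0.258 = -0.7550 / 0.258 = -2.9264
A_new/A_old = e^-2.9264 ≈ 0.05359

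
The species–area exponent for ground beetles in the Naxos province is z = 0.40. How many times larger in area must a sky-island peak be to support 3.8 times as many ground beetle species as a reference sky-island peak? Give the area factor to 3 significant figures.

28.1

(A₂/A₁)^0.4 = 3.8, so A₂/A₁ = 3.8^(1/0.4) = 3.8^2.5
ln(A₂/A₁) = ln 3.8 / 0.4 = 1.3350 / 0.4 = 3.3375
A₂/A₁ = e^3.3375 ≈ 28.15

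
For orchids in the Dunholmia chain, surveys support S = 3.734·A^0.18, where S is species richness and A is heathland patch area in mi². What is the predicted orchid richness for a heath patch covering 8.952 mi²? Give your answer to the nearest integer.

S = 3.734 × 8.952^0.18
ln S = ln 3.734 + 0.18 × ln 8.952 = 1.3175 + 0.18 × 2.1919 = 1.7120
S = e^1.7120 ≈ 5.54

6 species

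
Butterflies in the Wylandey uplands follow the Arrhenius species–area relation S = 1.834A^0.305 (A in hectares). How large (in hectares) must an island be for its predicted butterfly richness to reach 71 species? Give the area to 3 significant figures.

161000 hectares

71 = 1.834 × A^0.305  ⇒  A^0.305 = 71/1.834 = 38.71
ln A = ln(38.71) / 0.305 = 3.6562 / 0.305 = 11.9875
A = e^11.9875 ≈ 160729 hectares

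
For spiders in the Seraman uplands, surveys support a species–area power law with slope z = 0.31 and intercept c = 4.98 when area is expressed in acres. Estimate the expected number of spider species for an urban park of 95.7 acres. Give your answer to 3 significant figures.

S = 4.98 × 95.7^0.31
ln S = ln 4.98 + 0.31 × ln 95.7 = 1.6054 + 0.31 × 4.5612 = 3.0194
S = e^3.0194 ≈ 20.48

20.5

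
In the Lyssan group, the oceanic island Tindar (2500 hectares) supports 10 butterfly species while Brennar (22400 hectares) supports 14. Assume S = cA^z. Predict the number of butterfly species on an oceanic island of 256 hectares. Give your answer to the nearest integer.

z = ln(14/10) / ln(22400/2500) = 0.3365 / 2.1928 = 0.1534
c = 10 / 2500^0.1534 = 10 / 3.322 = 3.01
S₃ = 3.01 × 256^0.1534 = 3.01 × 2.342 ≈ 7.049

7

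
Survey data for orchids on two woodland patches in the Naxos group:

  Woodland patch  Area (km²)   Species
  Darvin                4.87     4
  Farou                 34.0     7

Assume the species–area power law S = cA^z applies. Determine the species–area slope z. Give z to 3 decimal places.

Taking logs: ln S = ln c + z ln A, so z = (ln S₂ − ln S₁)/(ln A₂ − ln A₁).
z = ln(7/4) / ln(34/4.87) = ln(1.75) / ln(6.982) = 0.5596 / 1.9433 = 0.2880

0.288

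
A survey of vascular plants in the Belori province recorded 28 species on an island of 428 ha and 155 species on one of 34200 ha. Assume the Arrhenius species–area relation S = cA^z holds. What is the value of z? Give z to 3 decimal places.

0.391

Taking logs: ln S = ln c + z ln A, so z = (ln S₂ − ln S₁)/(ln A₂ − ln A₁).
z = ln(155/28) / ln(34200/428) = ln(5.536) / ln(79.91) = 1.7112 / 4.3809 = 0.3906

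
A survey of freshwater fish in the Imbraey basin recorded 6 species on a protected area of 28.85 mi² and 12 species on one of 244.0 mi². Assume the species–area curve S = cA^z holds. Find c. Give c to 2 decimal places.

2.01

z = ln(S₂/S₁) / ln(A₂/A₁) = ln(12/6) / ln(244/28.85) = 0.6931 / 2.1351 = 0.3247
c = S₁ / A₁^z = 6 / 28.85^0.3247 = 6 / 2.979 = 2.014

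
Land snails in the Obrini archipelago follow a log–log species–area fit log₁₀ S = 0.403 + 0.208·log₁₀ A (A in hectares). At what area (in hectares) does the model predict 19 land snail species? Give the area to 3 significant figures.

19 = 2.529 × A^0.208  ⇒  A^0.208 = 19/2.529 = 7.512
ln A = ln(7.512) / 0.208 = 2.0165 / 0.208 = 9.6947
A = e^9.6947 ≈ 16231 hectares

16200 hectares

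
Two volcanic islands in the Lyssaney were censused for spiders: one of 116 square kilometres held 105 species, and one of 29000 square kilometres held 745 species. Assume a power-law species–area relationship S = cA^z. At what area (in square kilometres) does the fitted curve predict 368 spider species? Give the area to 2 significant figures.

4000 square kilometres

z = ln(745/105) / ln(29000/116) = 1.9594 / 5.5215 = 0.3549
c = 105 / 116^0.3549 = 105 / 5.403 = 19.43
A = (368/19.43)^(1/0.3549) ⇒ ln A = ln(18.94)/0.3549 = 8.2876
A = e^8.2876 ≈ 3974 square kilometres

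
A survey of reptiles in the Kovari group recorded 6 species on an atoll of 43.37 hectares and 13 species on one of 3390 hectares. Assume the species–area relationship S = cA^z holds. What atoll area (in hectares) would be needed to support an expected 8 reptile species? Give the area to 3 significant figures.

220 hectares

z = ln(13/6) / ln(3390/43.37) = 0.7732 / 4.3588 = 0.1774
c = 6 / 43.37^0.1774 = 6 / 1.952 = 3.074
A = (8/3.074)^(1/0.1774) ⇒ ln A = ln(2.602)/0.1774 = 5.3916
A = e^5.3916 ≈ 219.5 hectares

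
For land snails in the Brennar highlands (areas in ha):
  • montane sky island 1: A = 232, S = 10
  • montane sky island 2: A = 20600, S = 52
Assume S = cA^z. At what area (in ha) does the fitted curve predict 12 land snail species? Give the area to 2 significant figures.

380 ha

z = ln(52/10) / ln(20600/232) = 1.6487 / 4.4863 = 0.3675
c = 10 / 232^0.3675 = 10 / 7.401 = 1.351
A = (12/1.351)^(1/0.3675) ⇒ ln A = ln(8.881)/0.3675 = 5.9429
A = e^5.9429 ≈ 381 ha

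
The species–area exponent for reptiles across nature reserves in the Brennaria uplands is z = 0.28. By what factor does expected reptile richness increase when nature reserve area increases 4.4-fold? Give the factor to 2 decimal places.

S₂/S₁ = (A₂/A₁)^z = 4.4^0.28
ln(S₂/S₁) = 0.28 × ln 4.4 = 0.28 × 1.4816 = 0.4148
S₂/S₁ = e^0.4148 ≈ 1.514

1.51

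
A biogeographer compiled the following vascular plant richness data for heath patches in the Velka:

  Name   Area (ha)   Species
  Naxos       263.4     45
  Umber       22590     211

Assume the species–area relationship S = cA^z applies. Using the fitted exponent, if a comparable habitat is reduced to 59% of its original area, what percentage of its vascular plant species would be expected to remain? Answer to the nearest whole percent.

z = ln(211/45) / ln(22590/263.4) = 1.5452 / 4.4516 = 0.3471
S_new/S_old = (A_new/A_old)^z = 0.59^0.3471 = exp(0.3471 × -0.5276) = 0.8326

83%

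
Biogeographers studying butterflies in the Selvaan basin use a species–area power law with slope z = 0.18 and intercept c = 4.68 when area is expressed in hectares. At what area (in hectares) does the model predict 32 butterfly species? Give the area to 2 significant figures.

43000 hectares

32 = 4.68 × A^0.18  ⇒  A^0.18 = 32/4.68 = 6.838
ln A = ln(6.838) / 0.18 = 1.9224 / 0.18 = 10.6802
A = e^10.6802 ≈ 43487 hectares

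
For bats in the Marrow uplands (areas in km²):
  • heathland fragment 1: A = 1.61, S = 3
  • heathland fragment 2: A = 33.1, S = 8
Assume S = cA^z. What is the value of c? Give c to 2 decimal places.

2.57

z = ln(S₂/S₁) / ln(A₂/A₁) = ln(8/3) / ln(33.1/1.61) = 0.9808 / 3.0233 = 0.3244
c = S₁ / A₁^z = 3 / 1.61^0.3244 = 3 / 1.167 = 2.571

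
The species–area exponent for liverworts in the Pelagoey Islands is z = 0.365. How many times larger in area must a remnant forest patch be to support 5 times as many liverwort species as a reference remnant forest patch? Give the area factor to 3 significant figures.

82.2

(A₂/A₁)^0.365 = 5, so A₂/A₁ = 5^(1/0.365) = 5^2.74
ln(A₂/A₁) = ln 5 / 0.365 = 1.6094 / 0.365 = 4.4094
A₂/A₁ = e^4.4094 ≈ 82.22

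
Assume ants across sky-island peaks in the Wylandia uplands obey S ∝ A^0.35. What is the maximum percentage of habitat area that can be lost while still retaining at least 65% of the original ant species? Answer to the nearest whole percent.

Need (A_new/A_old)^0.35 = 0.65, so A_new/A_old = 0.65^(1/0.35) = 0.65^2.857
ln(A_new/A_old) = ln 0.65 / 0.35 = -0.4308 / 0.35 = -1.2308
A_new/A_old = e^-1.2308 ≈ 0.2921
Fraction that can be lost = 1 − 0.2921 = 0.7079

71%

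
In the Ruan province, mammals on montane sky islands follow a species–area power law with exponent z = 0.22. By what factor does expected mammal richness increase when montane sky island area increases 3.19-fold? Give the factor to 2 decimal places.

1.29

S₂/S₁ = (A₂/A₁)^z = 3.19^0.22
ln(S₂/S₁) = 0.22 × ln 3.19 = 0.22 × 1.1600 = 0.2552
S₂/S₁ = e^0.2552 ≈ 1.291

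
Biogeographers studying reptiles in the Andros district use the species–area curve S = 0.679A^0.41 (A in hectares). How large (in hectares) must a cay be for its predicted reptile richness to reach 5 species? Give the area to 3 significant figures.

130 hectares

5 = 0.679 × A^0.41  ⇒  A^0.41 = 5/0.679 = 7.364
ln A = ln(7.364) / 0.41 = 1.9966 / 0.41 = 4.8697
A = e^4.8697 ≈ 130.3 hectares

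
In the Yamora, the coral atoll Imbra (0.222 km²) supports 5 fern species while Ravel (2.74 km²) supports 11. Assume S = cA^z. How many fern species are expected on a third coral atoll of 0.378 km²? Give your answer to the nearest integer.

6

z = ln(11/5) / ln(2.74/0.222) = 0.7885 / 2.5130 = 0.3137
c = 5 / 0.222^0.3137 = 5 / 0.6236 = 8.018
S₃ = 8.018 × 0.378^0.3137 = 8.018 × 0.737 ≈ 5.909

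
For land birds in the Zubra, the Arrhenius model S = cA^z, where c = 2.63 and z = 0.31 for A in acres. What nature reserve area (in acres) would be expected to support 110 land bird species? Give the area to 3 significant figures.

110 = 2.63 × A^0.31  ⇒  A^0.31 = 110/2.63 = 41.83
ln A = ln(41.83) / 0.31 = 3.7335 / 0.31 = 12.0435
A = e^12.0435 ≈ 169997 acres

170000 acres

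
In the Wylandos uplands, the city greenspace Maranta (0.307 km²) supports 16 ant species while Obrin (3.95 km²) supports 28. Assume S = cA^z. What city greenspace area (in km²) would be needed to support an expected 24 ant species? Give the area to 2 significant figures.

2.0 km²

z = ln(28/16) / ln(3.95/0.307) = 0.5596 / 2.5546 = 0.2191
c = 16 / 0.307^0.2191 = 16 / 0.7721 = 20.72
A = (24/20.72)^(1/0.2191) ⇒ ln A = ln(1.158)/0.2191 = 0.6700
A = e^0.6700 ≈ 1.954 km²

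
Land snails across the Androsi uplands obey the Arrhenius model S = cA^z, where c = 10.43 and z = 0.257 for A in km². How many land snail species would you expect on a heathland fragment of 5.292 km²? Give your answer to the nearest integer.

S = 10.43 × 5.292^0.257
ln S = ln 10.43 + 0.257 × ln 5.292 = 2.3447 + 0.257 × 1.6662 = 2.7729
S = e^2.7729 ≈ 16

16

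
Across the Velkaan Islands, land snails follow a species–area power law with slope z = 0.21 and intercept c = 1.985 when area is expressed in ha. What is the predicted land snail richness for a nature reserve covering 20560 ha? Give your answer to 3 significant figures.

S = 1.985 × 20560^0.21
ln S = ln 1.985 + 0.21 × ln 20560 = 0.6856 + 0.21 × 9.9311 = 2.7712
S = e^2.7712 ≈ 15.98

16.0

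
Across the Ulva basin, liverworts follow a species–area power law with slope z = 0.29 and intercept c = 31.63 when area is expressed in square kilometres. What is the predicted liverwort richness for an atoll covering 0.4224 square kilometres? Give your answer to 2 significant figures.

S = 31.63 × 0.4224^0.29
ln S = ln 31.63 + 0.29 × ln 0.4224 = 3.4541 + 0.29 × -0.8618 = 3.2042
S = e^3.2042 ≈ 24.64

25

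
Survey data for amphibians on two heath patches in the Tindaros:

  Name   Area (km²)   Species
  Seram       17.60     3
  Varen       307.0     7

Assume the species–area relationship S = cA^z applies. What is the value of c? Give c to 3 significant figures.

1.28

z = ln(S₂/S₁) / ln(A₂/A₁) = ln(7/3) / ln(307/17.6) = 0.8473 / 2.8589 = 0.2964
c = S₁ / A₁^z = 3 / 17.6^0.2964 = 3 / 2.34 = 1.282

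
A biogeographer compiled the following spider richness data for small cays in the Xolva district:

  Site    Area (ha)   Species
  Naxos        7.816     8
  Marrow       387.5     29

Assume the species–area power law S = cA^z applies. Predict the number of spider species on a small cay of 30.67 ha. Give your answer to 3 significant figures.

12.6

z = ln(29/8) / ln(387.5/7.816) = 1.2879 / 3.9035 = 0.3299
c = 8 / 7.816^0.3299 = 8 / 1.971 = 4.06
S₃ = 4.06 × 30.67^0.3299 = 4.06 × 3.094 ≈ 12.56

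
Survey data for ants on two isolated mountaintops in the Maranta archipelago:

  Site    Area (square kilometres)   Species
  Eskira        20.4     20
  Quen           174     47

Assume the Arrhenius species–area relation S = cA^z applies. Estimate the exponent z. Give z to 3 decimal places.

0.399

Taking logs: ln S = ln c + z ln A, so z = (ln S₂ − ln S₁)/(ln A₂ − ln A₁).
z = ln(47/20) / ln(174/20.4) = ln(2.35) / ln(8.529) = 0.8544 / 2.1435 = 0.3986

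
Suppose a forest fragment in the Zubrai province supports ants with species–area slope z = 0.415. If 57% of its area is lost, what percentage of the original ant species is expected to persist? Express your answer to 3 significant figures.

S_new/S_old = (A_new/A_old)^z = 0.43^0.415
= exp(0.415 × ln 0.43) = exp(0.415 × -0.8440) = exp(-0.3502) ≈ 0.7045

70.5%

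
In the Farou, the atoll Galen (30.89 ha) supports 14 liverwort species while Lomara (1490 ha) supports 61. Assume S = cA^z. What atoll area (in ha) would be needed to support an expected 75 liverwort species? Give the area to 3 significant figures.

2570 ha

z = ln(61/14) / ln(1490/30.89) = 1.4718 / 3.8761 = 0.3797
c = 14 / 30.89^0.3797 = 14 / 3.679 = 3.806
A = (75/3.806)^(1/0.3797) ⇒ ln A = ln(19.71)/0.3797 = 7.8507
A = e^7.8507 ≈ 2567 ha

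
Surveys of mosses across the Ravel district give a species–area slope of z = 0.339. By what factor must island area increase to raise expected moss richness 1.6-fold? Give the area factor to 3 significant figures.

(A₂/A₁)^0.339 = 1.6, so A₂/A₁ = 1.6^(1/0.339) = 1.6^2.95
ln(A₂/A₁) = ln 1.6 / 0.339 = 0.4700 / 0.339 = 1.3864
A₂/A₁ = e^1.3864 ≈ 4.001

4.00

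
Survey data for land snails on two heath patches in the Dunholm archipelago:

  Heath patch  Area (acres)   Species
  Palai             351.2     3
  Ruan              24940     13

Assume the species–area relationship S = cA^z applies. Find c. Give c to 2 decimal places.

0.40

z = ln(S₂/S₁) / ln(A₂/A₁) = ln(13/3) / ln(24940/351.2) = 1.4663 / 4.2629 = 0.3440
c = S₁ / A₁^z = 3 / 351.2^0.3440 = 3 / 7.51 = 0.3995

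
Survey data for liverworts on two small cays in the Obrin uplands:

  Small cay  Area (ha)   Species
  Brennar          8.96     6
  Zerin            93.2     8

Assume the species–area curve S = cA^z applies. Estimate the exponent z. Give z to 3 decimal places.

0.123

Taking logs: ln S = ln c + z ln A, so z = (ln S₂ − ln S₁)/(ln A₂ − ln A₁).
z = ln(8/6) / ln(93.2/8.96) = ln(1.333) / ln(10.4) = 0.2877 / 2.3420 = 0.1228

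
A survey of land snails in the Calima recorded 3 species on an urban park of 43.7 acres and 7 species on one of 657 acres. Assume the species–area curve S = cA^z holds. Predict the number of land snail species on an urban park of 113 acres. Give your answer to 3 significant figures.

4.04

z = ln(7/3) / ln(657/43.7) = 0.8473 / 2.7103 = 0.3126
c = 3 / 43.7^0.3126 = 3 / 3.257 = 0.921
S₃ = 0.921 × 113^0.3126 = 0.921 × 4.384 ≈ 4.037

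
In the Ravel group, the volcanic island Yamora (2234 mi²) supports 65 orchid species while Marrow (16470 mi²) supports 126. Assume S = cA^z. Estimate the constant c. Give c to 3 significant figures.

5.05

z = ln(S₂/S₁) / ln(A₂/A₁) = ln(126/65) / ln(16470/2234) = 0.6619 / 1.9977 = 0.3313
c = S₁ / A₁^z = 65 / 2234^0.3313 = 65 / 12.87 = 5.05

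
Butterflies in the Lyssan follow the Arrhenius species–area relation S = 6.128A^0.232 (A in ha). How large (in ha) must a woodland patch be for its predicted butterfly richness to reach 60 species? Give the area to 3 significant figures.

60 = 6.128 × A^0.232  ⇒  A^0.232 = 60/6.128 = 9.791
ln A = ln(9.791) / 0.232 = 2.2815 / 0.232 = 9.8339
A = e^9.8339 ≈ 18656 ha

18700 ha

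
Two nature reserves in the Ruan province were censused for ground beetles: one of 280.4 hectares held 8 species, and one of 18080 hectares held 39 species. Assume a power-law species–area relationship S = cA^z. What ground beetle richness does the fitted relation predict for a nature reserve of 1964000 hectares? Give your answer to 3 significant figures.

232

z = ln(39/8) / ln(18080/280.4) = 1.5841 / 4.1663 = 0.3802
c = 8 / 280.4^0.3802 = 8 / 8.525 = 0.9384
S₃ = 0.9384 × 1964000^0.3802 = 0.9384 × 247 ≈ 231.8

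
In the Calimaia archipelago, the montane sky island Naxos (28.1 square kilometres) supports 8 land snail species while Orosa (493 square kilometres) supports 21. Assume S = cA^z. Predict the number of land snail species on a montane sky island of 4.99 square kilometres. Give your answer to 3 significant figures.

z = ln(21/8) / ln(493/28.1) = 0.9651 / 2.8647 = 0.3369
c = 8 / 28.1^0.3369 = 8 / 3.076 = 2.6
S₃ = 2.6 × 4.99^0.3369 = 2.6 × 1.719 ≈ 4.469

4.47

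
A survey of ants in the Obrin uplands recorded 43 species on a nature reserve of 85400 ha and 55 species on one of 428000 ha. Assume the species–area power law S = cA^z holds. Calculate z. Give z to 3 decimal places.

Taking logs: ln S = ln c + z ln A, so z = (ln S₂ − ln S₁)/(ln A₂ − ln A₁).
z = ln(55/43) / ln(428000/85400) = ln(1.279) / ln(5.012) = 0.2461 / 1.6118 = 0.1527

0.153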